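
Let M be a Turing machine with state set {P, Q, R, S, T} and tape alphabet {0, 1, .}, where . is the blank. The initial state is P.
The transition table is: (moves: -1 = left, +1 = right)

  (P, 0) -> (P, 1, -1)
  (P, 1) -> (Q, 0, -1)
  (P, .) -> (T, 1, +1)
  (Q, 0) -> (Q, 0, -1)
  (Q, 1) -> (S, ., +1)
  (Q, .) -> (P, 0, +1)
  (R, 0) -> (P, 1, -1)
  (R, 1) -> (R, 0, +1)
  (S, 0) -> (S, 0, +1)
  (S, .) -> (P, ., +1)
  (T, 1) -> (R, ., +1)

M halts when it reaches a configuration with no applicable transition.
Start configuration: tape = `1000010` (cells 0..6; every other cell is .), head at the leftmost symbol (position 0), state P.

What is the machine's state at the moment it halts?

P | ..[1]000010.   read 1 → write 0, move -1, go to Q
Q | .[.]0000010.   read . → write 0, move +1, go to P
P | .0[0]000010.   read 0 → write 1, move -1, go to P
P | .[0]1000010.   read 0 → write 1, move -1, go to P
P | [.]11000010.   read . → write 1, move +1, go to T
T | 1[1]1000010.   read 1 → write ., move +1, go to R
R | 1.[1]000010.   read 1 → write 0, move +1, go to R
R | 1.0[0]00010.   read 0 → write 1, move -1, go to P
P | 1.[0]100010.   read 0 → write 1, move -1, go to P
P | 1[.]1100010.   read . → write 1, move +1, go to T
T | 11[1]100010.   read 1 → write ., move +1, go to R
R | 11.[1]00010.   read 1 → write 0, move +1, go to R
R | 11.0[0]0010.   read 0 → write 1, move -1, go to P
P | 11.[0]10010.   read 0 → write 1, move -1, go to P
P | 11[.]110010.   read . → write 1, move +1, go to T
T | 111[1]10010.   read 1 → write ., move +1, go to R
R | 111.[1]0010.   read 1 → write 0, move +1, go to R
R | 111.0[0]010.   read 0 → write 1, move -1, go to P
P | 111.[0]1010.   read 0 → write 1, move -1, go to P
P | 111[.]11010.   read . → write 1, move +1, go to T
T | 1111[1]1010.   read 1 → write ., move +1, go to R
R | 1111.[1]010.   read 1 → write 0, move +1, go to R
R | 1111.0[0]10.   read 0 → write 1, move -1, go to P
P | 1111.[0]110.   read 0 → write 1, move -1, go to P
P | 1111[.]1110.   read . → write 1, move +1, go to T
T | 11111[1]110.   read 1 → write ., move +1, go to R
R | 11111.[1]10.   read 1 → write 0, move +1, go to R
R | 11111.0[1]0.   read 1 → write 0, move +1, go to R
R | 11111.00[0].   read 0 → write 1, move -1, go to P
P | 11111.0[0]1.   read 0 → write 1, move -1, go to P
P | 11111.[0]11.   read 0 → write 1, move -1, go to P
P | 11111[.]111.   read . → write 1, move +1, go to T
T | 111111[1]11.   read 1 → write ., move +1, go to R
R | 111111.[1]1.   read 1 → write 0, move +1, go to R
R | 111111.0[1].   read 1 → write 0, move +1, go to R
R | 111111.00[.]
No transition is defined for (R, .); M halts in state R.

R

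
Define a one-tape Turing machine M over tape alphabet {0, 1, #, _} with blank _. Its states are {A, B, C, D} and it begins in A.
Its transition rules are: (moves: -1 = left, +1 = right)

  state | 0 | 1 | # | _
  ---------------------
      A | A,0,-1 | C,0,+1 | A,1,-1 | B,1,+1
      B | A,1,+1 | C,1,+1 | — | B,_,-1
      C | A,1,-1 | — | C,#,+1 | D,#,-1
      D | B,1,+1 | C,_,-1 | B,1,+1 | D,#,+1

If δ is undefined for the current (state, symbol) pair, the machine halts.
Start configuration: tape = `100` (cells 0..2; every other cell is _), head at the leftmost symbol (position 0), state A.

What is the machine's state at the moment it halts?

A | __[1]00   read 1 → write 0, move +1, go to C
C | __0[0]0   read 0 → write 1, move -1, go to A
A | __[0]10   read 0 → write 0, move -1, go to A
A | _[_]010   read _ → write 1, move +1, go to B
B | _1[0]10   read 0 → write 1, move +1, go to A
A | _11[1]0   read 1 → write 0, move +1, go to C
C | _110[0]   read 0 → write 1, move -1, go to A
A | _11[0]1   read 0 → write 0, move -1, go to A
A | _1[1]01   read 1 → write 0, move +1, go to C
C | _10[0]1   read 0 → write 1, move -1, go to A
A | _1[0]11   read 0 → write 0, move -1, go to A
A | _[1]011   read 1 → write 0, move +1, go to C
C | _0[0]11   read 0 → write 1, move -1, go to A
A | _[0]111   read 0 → write 0, move -1, go to A
A | [_]0111   read _ → write 1, move +1, go to B
B | 1[0]111   read 0 → write 1, move +1, go to A
A | 11[1]11   read 1 → write 0, move +1, go to C
C | 110[1]1
No transition is defined for (C, 1); M halts in state C.

C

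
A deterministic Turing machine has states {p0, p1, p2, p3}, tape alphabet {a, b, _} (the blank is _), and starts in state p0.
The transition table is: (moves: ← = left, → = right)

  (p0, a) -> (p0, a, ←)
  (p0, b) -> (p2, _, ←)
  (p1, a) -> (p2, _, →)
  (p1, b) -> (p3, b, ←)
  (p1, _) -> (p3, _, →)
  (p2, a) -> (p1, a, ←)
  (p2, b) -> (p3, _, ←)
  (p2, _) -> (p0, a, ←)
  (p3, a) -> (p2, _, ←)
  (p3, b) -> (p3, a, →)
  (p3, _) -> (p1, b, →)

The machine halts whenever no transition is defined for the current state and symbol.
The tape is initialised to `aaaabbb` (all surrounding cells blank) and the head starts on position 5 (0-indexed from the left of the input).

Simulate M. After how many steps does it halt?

state=p0 head=5 tape=_aaaab[b]b   (p0,b)→(p2,_,←)
state=p2 head=4 tape=_aaaa[b]_b   (p2,b)→(p3,_,←)
state=p3 head=3 tape=_aaa[a]__b   (p3,a)→(p2,_,←)
state=p2 head=2 tape=_aa[a]___b   (p2,a)→(p1,a,←)
state=p1 head=1 tape=_a[a]a___b   (p1,a)→(p2,_,→)
state=p2 head=2 tape=_a_[a]___b   (p2,a)→(p1,a,←)
state=p1 head=1 tape=_a[_]a___b   (p1,_)→(p3,_,→)
state=p3 head=2 tape=_a_[a]___b   (p3,a)→(p2,_,←)
state=p2 head=1 tape=_a[_]____b   (p2,_)→(p0,a,←)
state=p0 head=0 tape=_[a]a____b   (p0,a)→(p0,a,←)
state=p0 head=-1 tape=[_]aa____b
M halts after 10 transitions.

10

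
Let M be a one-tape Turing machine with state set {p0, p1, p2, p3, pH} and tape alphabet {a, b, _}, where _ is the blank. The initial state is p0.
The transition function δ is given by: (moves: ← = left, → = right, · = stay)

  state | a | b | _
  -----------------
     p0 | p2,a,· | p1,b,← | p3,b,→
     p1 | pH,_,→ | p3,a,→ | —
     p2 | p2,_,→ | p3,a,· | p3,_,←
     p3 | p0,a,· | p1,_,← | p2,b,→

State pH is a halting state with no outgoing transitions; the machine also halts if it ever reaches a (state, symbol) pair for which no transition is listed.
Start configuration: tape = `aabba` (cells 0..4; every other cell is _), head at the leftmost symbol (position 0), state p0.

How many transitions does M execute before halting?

16

state=p0 head=0 tape=[a]abba_   (p0,a)→(p2,a,·)
state=p2 head=0 tape=[a]abba_   (p2,a)→(p2,_,→)
state=p2 head=1 tape=_[a]bba_   (p2,a)→(p2,_,→)
state=p2 head=2 tape=__[b]ba_   (p2,b)→(p3,a,·)
state=p3 head=2 tape=__[a]ba_   (p3,a)→(p0,a,·)
state=p0 head=2 tape=__[a]ba_   (p0,a)→(p2,a,·)
state=p2 head=2 tape=__[a]ba_   (p2,a)→(p2,_,→)
state=p2 head=3 tape=___[b]a_   (p2,b)→(p3,a,·)
state=p3 head=3 tape=___[a]a_   (p3,a)→(p0,a,·)
state=p0 head=3 tape=___[a]a_   (p0,a)→(p2,a,·)
state=p2 head=3 tape=___[a]a_   (p2,a)→(p2,_,→)
state=p2 head=4 tape=____[a]_   (p2,a)→(p2,_,→)
state=p2 head=5 tape=_____[_]   (p2,_)→(p3,_,←)
state=p3 head=4 tape=____[_]_   (p3,_)→(p2,b,→)
state=p2 head=5 tape=____b[_]   (p2,_)→(p3,_,←)
state=p3 head=4 tape=____[b]_   (p3,b)→(p1,_,←)
state=p1 head=3 tape=___[_]__
M halts after 16 transitions.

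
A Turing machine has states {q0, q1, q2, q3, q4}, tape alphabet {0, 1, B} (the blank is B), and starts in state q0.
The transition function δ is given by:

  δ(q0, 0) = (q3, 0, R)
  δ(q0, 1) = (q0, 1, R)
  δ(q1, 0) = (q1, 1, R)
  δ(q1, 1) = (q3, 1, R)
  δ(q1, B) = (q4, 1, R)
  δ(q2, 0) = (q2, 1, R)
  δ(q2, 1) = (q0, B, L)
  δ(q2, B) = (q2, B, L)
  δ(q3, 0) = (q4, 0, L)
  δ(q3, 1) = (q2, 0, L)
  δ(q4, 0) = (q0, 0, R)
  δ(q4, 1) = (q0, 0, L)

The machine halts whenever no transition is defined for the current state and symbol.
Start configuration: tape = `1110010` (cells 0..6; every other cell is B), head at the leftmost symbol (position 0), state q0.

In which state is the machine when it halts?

state=q0 head=0 tape=[1]110010B   (q0,1)→(q0,1,R)
state=q0 head=1 tape=1[1]10010B   (q0,1)→(q0,1,R)
state=q0 head=2 tape=11[1]0010B   (q0,1)→(q0,1,R)
state=q0 head=3 tape=111[0]010B   (q0,0)→(q3,0,R)
state=q3 head=4 tape=1110[0]10B   (q3,0)→(q4,0,L)
state=q4 head=3 tape=111[0]010B   (q4,0)→(q0,0,R)
state=q0 head=4 tape=1110[0]10B   (q0,0)→(q3,0,R)
state=q3 head=5 tape=11100[1]0B   (q3,1)→(q2,0,L)
state=q2 head=4 tape=1110[0]00B   (q2,0)→(q2,1,R)
state=q2 head=5 tape=11101[0]0B   (q2,0)→(q2,1,R)
state=q2 head=6 tape=111011[0]B   (q2,0)→(q2,1,R)
state=q2 head=7 tape=1110111[B]   (q2,B)→(q2,B,L)
state=q2 head=6 tape=111011[1]B   (q2,1)→(q0,B,L)
state=q0 head=5 tape=11101[1]BB   (q0,1)→(q0,1,R)
state=q0 head=6 tape=111011[B]B
No transition is defined for (q0, B); M halts in state q0.

q0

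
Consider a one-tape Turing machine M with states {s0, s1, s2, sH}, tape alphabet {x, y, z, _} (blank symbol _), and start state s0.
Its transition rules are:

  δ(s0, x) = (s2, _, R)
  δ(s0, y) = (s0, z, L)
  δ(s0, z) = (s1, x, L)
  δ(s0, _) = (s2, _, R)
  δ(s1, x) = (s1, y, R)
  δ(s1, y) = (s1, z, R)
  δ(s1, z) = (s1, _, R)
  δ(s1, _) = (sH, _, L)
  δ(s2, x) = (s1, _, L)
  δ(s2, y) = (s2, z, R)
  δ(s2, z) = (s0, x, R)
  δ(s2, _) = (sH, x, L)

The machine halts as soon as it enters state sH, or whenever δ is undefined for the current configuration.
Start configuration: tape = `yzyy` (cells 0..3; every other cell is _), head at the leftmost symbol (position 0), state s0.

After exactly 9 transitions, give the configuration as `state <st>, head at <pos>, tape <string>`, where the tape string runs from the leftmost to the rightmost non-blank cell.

state sH, head at 3, tape yyzz

s0 | _[y]zyy_   read y → write z, move L, go to s0
s0 | [_]zzyy_   read _ → write _, move R, go to s2
s2 | _[z]zyy_   read z → write x, move R, go to s0
s0 | _x[z]yy_   read z → write x, move L, go to s1
s1 | _[x]xyy_   read x → write y, move R, go to s1
s1 | _y[x]yy_   read x → write y, move R, go to s1
s1 | _yy[y]y_   read y → write z, move R, go to s1
s1 | _yyz[y]_   read y → write z, move R, go to s1
s1 | _yyzz[_]   read _ → write _, move L, go to sH
sH | _yyz[z]_
After 9 steps: state sH, head at 3, tape yyzz.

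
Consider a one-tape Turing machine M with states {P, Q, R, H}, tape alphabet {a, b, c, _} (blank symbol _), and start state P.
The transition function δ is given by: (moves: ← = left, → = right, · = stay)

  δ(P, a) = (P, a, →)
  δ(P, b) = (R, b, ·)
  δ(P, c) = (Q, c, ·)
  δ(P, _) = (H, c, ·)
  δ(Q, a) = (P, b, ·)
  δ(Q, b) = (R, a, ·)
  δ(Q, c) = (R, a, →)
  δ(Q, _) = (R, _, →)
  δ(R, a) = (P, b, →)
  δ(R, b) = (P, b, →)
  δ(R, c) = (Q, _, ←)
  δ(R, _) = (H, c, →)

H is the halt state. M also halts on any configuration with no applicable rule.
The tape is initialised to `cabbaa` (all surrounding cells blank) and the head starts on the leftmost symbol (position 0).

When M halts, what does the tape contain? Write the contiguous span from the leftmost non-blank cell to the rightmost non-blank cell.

abbbaac

state=P head=0 tape=[c]abbaa_   (P,c)→(Q,c,·)
state=Q head=0 tape=[c]abbaa_   (Q,c)→(R,a,→)
state=R head=1 tape=a[a]bbaa_   (R,a)→(P,b,→)
state=P head=2 tape=ab[b]baa_   (P,b)→(R,b,·)
state=R head=2 tape=ab[b]baa_   (R,b)→(P,b,→)
state=P head=3 tape=abb[b]aa_   (P,b)→(R,b,·)
state=R head=3 tape=abb[b]aa_   (R,b)→(P,b,→)
state=P head=4 tape=abbb[a]a_   (P,a)→(P,a,→)
state=P head=5 tape=abbba[a]_   (P,a)→(P,a,→)
state=P head=6 tape=abbbaa[_]   (P,_)→(H,c,·)
state=H head=6 tape=abbbaa[c]
The non-blank tape span at halt is abbbaac.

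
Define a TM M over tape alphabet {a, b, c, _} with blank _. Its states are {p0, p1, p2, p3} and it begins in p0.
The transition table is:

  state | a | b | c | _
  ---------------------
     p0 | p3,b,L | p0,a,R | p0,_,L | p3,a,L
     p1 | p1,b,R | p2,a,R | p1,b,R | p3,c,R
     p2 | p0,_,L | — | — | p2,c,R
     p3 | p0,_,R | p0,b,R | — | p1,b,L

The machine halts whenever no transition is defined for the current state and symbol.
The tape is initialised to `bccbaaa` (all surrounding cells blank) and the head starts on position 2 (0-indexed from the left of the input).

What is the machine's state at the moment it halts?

p2

p0 | _bc[c]baaa   read c → write _, move L, go to p0
p0 | _b[c]_baaa   read c → write _, move L, go to p0
p0 | _[b]__baaa   read b → write a, move R, go to p0
p0 | _a[_]_baaa   read _ → write a, move L, go to p3
p3 | _[a]a_baaa   read a → write _, move R, go to p0
p0 | __[a]_baaa   read a → write b, move L, go to p3
p3 | _[_]b_baaa   read _ → write b, move L, go to p1
p1 | [_]bb_baaa   read _ → write c, move R, go to p3
p3 | c[b]b_baaa   read b → write b, move R, go to p0
p0 | cb[b]_baaa   read b → write a, move R, go to p0
p0 | cba[_]baaa   read _ → write a, move L, go to p3
p3 | cb[a]abaaa   read a → write _, move R, go to p0
p0 | cb_[a]baaa   read a → write b, move L, go to p3
p3 | cb[_]bbaaa   read _ → write b, move L, go to p1
p1 | c[b]bbbaaa   read b → write a, move R, go to p2
p2 | ca[b]bbaaa
No transition is defined for (p2, b); M halts in state p2.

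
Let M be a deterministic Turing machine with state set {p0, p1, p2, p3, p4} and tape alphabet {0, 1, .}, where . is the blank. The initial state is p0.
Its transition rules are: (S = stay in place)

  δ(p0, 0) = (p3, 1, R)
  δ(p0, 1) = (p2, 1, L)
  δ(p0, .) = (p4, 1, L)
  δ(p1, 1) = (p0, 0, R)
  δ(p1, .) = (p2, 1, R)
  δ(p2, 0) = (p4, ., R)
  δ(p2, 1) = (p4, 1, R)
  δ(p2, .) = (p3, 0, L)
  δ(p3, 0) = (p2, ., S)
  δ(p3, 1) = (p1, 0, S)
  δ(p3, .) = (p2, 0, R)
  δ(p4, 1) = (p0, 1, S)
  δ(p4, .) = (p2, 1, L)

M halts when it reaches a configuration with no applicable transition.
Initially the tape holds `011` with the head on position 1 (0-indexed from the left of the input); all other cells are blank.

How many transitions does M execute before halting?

14

state=p0 head=1 tape=..0[1]1   (p0,1)→(p2,1,L)
state=p2 head=0 tape=..[0]11   (p2,0)→(p4,.,R)
state=p4 head=1 tape=...[1]1   (p4,1)→(p0,1,S)
state=p0 head=1 tape=...[1]1   (p0,1)→(p2,1,L)
state=p2 head=0 tape=..[.]11   (p2,.)→(p3,0,L)
state=p3 head=-1 tape=.[.]011   (p3,.)→(p2,0,R)
state=p2 head=0 tape=.0[0]11   (p2,0)→(p4,.,R)
state=p4 head=1 tape=.0.[1]1   (p4,1)→(p0,1,S)
state=p0 head=1 tape=.0.[1]1   (p0,1)→(p2,1,L)
state=p2 head=0 tape=.0[.]11   (p2,.)→(p3,0,L)
state=p3 head=-1 tape=.[0]011   (p3,0)→(p2,.,S)
state=p2 head=-1 tape=.[.]011   (p2,.)→(p3,0,L)
state=p3 head=-2 tape=[.]0011   (p3,.)→(p2,0,R)
state=p2 head=-1 tape=0[0]011   (p2,0)→(p4,.,R)
state=p4 head=0 tape=0.[0]11
M halts after 14 transitions.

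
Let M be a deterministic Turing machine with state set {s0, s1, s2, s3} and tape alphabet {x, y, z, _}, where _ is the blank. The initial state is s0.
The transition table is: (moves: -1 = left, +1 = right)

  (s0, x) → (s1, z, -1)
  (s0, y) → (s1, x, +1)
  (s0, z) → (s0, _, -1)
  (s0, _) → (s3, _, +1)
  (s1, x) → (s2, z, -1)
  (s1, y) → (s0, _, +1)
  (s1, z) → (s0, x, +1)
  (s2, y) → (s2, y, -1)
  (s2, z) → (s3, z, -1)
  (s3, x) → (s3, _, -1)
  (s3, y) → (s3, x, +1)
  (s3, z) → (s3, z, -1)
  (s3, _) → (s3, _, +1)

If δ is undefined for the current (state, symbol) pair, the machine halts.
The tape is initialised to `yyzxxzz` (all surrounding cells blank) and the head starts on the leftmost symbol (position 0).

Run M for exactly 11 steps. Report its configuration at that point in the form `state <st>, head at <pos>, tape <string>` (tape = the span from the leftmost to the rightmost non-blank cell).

state=s0 head=0 tape=[y]yzxxzz   (s0,y)→(s1,x,+1)
state=s1 head=1 tape=x[y]zxxzz   (s1,y)→(s0,_,+1)
state=s0 head=2 tape=x_[z]xxzz   (s0,z)→(s0,_,-1)
state=s0 head=1 tape=x[_]_xxzz   (s0,_)→(s3,_,+1)
state=s3 head=2 tape=x_[_]xxzz   (s3,_)→(s3,_,+1)
state=s3 head=3 tape=x__[x]xzz   (s3,x)→(s3,_,-1)
state=s3 head=2 tape=x_[_]_xzz   (s3,_)→(s3,_,+1)
state=s3 head=3 tape=x__[_]xzz   (s3,_)→(s3,_,+1)
state=s3 head=4 tape=x___[x]zz   (s3,x)→(s3,_,-1)
state=s3 head=3 tape=x__[_]_zz   (s3,_)→(s3,_,+1)
state=s3 head=4 tape=x___[_]zz   (s3,_)→(s3,_,+1)
state=s3 head=5 tape=x____[z]z
After 11 steps: state s3, head at 5, tape x____zz.

state s3, head at 5, tape x____zz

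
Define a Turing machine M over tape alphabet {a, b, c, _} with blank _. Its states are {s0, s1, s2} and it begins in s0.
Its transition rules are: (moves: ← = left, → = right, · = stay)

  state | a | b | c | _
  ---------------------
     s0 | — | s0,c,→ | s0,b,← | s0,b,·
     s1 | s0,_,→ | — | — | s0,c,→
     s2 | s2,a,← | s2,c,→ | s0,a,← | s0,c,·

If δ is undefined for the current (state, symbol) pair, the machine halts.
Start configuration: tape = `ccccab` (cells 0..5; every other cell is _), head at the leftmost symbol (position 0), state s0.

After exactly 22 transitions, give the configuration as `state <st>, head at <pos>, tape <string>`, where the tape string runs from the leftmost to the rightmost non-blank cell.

state s0, head at 1, tape ccccbbcab

s0 | ___[c]cccab   read c → write b, move ←, go to s0
s0 | __[_]bcccab   read _ → write b, move ·, go to s0
s0 | __[b]bcccab   read b → write c, move →, go to s0
s0 | __c[b]cccab   read b → write c, move →, go to s0
s0 | __cc[c]ccab   read c → write b, move ←, go to s0
s0 | __c[c]bccab   read c → write b, move ←, go to s0
s0 | __[c]bbccab   read c → write b, move ←, go to s0
s0 | _[_]bbbccab   read _ → write b, move ·, go to s0
s0 | _[b]bbbccab   read b → write c, move →, go to s0
s0 | _c[b]bbccab   read b → write c, move →, go to s0
s0 | _cc[b]bccab   read b → write c, move →, go to s0
s0 | _ccc[b]ccab   read b → write c, move →, go to s0
s0 | _cccc[c]cab   read c → write b, move ←, go to s0
s0 | _ccc[c]bcab   read c → write b, move ←, go to s0
s0 | _cc[c]bbcab   read c → write b, move ←, go to s0
s0 | _c[c]bbbcab   read c → write b, move ←, go to s0
s0 | _[c]bbbbcab   read c → write b, move ←, go to s0
s0 | [_]bbbbbcab   read _ → write b, move ·, go to s0
s0 | [b]bbbbbcab   read b → write c, move →, go to s0
s0 | c[b]bbbbcab   read b → write c, move →, go to s0
s0 | cc[b]bbbcab   read b → write c, move →, go to s0
s0 | ccc[b]bbcab   read b → write c, move →, go to s0
s0 | cccc[b]bcab
After 22 steps: state s0, head at 1, tape ccccbbcab.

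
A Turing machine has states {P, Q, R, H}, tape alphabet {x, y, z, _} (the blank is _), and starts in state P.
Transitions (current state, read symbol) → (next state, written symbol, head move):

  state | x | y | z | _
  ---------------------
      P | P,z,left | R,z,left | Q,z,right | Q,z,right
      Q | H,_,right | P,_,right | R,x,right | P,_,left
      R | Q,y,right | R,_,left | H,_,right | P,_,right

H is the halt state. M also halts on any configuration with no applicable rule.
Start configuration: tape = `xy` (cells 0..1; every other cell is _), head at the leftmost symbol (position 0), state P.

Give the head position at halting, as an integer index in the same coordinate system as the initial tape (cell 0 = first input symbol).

0

state=P head=0 tape=_[x]y   (P,x)→(P,z,left)
state=P head=-1 tape=[_]zy   (P,_)→(Q,z,right)
state=Q head=0 tape=z[z]y   (Q,z)→(R,x,right)
state=R head=1 tape=zx[y]   (R,y)→(R,_,left)
state=R head=0 tape=z[x]_   (R,x)→(Q,y,right)
state=Q head=1 tape=zy[_]   (Q,_)→(P,_,left)
state=P head=0 tape=z[y]_   (P,y)→(R,z,left)
state=R head=-1 tape=[z]z_   (R,z)→(H,_,right)
state=H head=0 tape=_[z]_
At halt the head is at cell 0.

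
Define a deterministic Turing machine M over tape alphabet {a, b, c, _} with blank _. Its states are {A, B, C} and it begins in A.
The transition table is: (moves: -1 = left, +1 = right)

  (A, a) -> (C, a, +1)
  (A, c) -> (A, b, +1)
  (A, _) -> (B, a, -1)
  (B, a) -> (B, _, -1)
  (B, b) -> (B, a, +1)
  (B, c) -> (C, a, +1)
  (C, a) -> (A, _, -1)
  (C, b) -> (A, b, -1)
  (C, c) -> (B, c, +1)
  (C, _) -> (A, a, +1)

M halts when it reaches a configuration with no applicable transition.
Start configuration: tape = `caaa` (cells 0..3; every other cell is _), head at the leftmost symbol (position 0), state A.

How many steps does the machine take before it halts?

13

A | [c]aaa__   read c → write b, move +1, go to A
A | b[a]aa__   read a → write a, move +1, go to C
C | ba[a]a__   read a → write _, move -1, go to A
A | b[a]_a__   read a → write a, move +1, go to C
C | ba[_]a__   read _ → write a, move +1, go to A
A | baa[a]__   read a → write a, move +1, go to C
C | baaa[_]_   read _ → write a, move +1, go to A
A | baaaa[_]   read _ → write a, move -1, go to B
B | baaa[a]a   read a → write _, move -1, go to B
B | baa[a]_a   read a → write _, move -1, go to B
B | ba[a]__a   read a → write _, move -1, go to B
B | b[a]___a   read a → write _, move -1, go to B
B | [b]____a   read b → write a, move +1, go to B
B | a[_]___a
M halts after 13 transitions.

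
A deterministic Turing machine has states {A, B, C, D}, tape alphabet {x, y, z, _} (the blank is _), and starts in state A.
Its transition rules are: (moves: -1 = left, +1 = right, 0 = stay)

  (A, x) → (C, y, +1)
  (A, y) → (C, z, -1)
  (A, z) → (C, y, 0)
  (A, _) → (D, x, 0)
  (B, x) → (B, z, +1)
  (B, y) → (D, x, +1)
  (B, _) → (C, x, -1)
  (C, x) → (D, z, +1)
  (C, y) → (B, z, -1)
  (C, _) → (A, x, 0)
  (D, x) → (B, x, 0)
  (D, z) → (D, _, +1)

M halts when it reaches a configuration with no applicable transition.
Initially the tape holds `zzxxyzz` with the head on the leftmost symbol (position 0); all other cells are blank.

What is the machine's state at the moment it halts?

D

state=A head=0 tape=__[z]zxxyzz_   (A,z)→(C,y,0)
state=C head=0 tape=__[y]zxxyzz_   (C,y)→(B,z,-1)
state=B head=-1 tape=_[_]zzxxyzz_   (B,_)→(C,x,-1)
state=C head=-2 tape=[_]xzzxxyzz_   (C,_)→(A,x,0)
state=A head=-2 tape=[x]xzzxxyzz_   (A,x)→(C,y,+1)
state=C head=-1 tape=y[x]zzxxyzz_   (C,x)→(D,z,+1)
state=D head=0 tape=yz[z]zxxyzz_   (D,z)→(D,_,+1)
state=D head=1 tape=yz_[z]xxyzz_   (D,z)→(D,_,+1)
state=D head=2 tape=yz__[x]xyzz_   (D,x)→(B,x,0)
state=B head=2 tape=yz__[x]xyzz_   (B,x)→(B,z,+1)
state=B head=3 tape=yz__z[x]yzz_   (B,x)→(B,z,+1)
state=B head=4 tape=yz__zz[y]zz_   (B,y)→(D,x,+1)
state=D head=5 tape=yz__zzx[z]z_   (D,z)→(D,_,+1)
state=D head=6 tape=yz__zzx_[z]_   (D,z)→(D,_,+1)
state=D head=7 tape=yz__zzx__[_]
No transition is defined for (D, _); M halts in state D.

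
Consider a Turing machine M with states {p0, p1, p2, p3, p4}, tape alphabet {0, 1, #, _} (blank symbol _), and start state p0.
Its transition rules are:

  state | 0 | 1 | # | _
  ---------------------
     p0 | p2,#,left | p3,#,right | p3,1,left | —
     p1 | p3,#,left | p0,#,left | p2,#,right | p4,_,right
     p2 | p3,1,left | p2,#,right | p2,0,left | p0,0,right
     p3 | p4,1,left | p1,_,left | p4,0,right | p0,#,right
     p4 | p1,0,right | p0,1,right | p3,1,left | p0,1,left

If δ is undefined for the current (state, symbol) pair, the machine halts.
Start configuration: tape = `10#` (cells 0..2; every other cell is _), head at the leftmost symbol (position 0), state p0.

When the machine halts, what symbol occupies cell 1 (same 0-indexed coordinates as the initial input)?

state=p0 head=0 tape=_[1]0#_   (p0,1)→(p3,#,right)
state=p3 head=1 tape=_#[0]#_   (p3,0)→(p4,1,left)
state=p4 head=0 tape=_[#]1#_   (p4,#)→(p3,1,left)
state=p3 head=-1 tape=[_]11#_   (p3,_)→(p0,#,right)
state=p0 head=0 tape=#[1]1#_   (p0,1)→(p3,#,right)
state=p3 head=1 tape=##[1]#_   (p3,1)→(p1,_,left)
state=p1 head=0 tape=#[#]_#_   (p1,#)→(p2,#,right)
state=p2 head=1 tape=##[_]#_   (p2,_)→(p0,0,right)
state=p0 head=2 tape=##0[#]_   (p0,#)→(p3,1,left)
state=p3 head=1 tape=##[0]1_   (p3,0)→(p4,1,left)
state=p4 head=0 tape=#[#]11_   (p4,#)→(p3,1,left)
state=p3 head=-1 tape=[#]111_   (p3,#)→(p4,0,right)
state=p4 head=0 tape=0[1]11_   (p4,1)→(p0,1,right)
state=p0 head=1 tape=01[1]1_   (p0,1)→(p3,#,right)
state=p3 head=2 tape=01#[1]_   (p3,1)→(p1,_,left)
state=p1 head=1 tape=01[#]__   (p1,#)→(p2,#,right)
state=p2 head=2 tape=01#[_]_   (p2,_)→(p0,0,right)
state=p0 head=3 tape=01#0[_]
Cell 1 holds # when M halts.

#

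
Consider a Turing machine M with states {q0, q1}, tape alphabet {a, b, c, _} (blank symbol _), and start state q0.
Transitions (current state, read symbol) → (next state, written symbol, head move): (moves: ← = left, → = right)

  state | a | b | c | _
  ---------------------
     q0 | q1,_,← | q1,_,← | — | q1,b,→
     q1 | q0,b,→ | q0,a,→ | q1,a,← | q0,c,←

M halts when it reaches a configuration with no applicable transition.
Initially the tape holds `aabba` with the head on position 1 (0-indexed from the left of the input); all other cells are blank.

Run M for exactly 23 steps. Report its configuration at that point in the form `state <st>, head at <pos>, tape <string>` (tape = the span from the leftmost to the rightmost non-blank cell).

state q1, head at 6, tape bbbbaaba

q0 | a[a]bba___   read a → write _, move ←, go to q1
q1 | [a]_bba___   read a → write b, move →, go to q0
q0 | b[_]bba___   read _ → write b, move →, go to q1
q1 | bb[b]ba___   read b → write a, move →, go to q0
q0 | bba[b]a___   read b → write _, move ←, go to q1
q1 | bb[a]_a___   read a → write b, move →, go to q0
q0 | bbb[_]a___   read _ → write b, move →, go to q1
q1 | bbbb[a]___   read a → write b, move →, go to q0
q0 | bbbbb[_]__   read _ → write b, move →, go to q1
q1 | bbbbbb[_]_   read _ → write c, move ←, go to q0
q0 | bbbbb[b]c_   read b → write _, move ←, go to q1
q1 | bbbb[b]_c_   read b → write a, move →, go to q0
q0 | bbbba[_]c_   read _ → write b, move →, go to q1
q1 | bbbbab[c]_   read c → write a, move ←, go to q1
q1 | bbbba[b]a_   read b → write a, move →, go to q0
q0 | bbbbaa[a]_   read a → write _, move ←, go to q1
q1 | bbbba[a]__   read a → write b, move →, go to q0
q0 | bbbbab[_]_   read _ → write b, move →, go to q1
q1 | bbbbabb[_]   read _ → write c, move ←, go to q0
q0 | bbbbab[b]c   read b → write _, move ←, go to q1
q1 | bbbba[b]_c   read b → write a, move →, go to q0
q0 | bbbbaa[_]c   read _ → write b, move →, go to q1
q1 | bbbbaab[c]   read c → write a, move ←, go to q1
q1 | bbbbaa[b]a
After 23 steps: state q1, head at 6, tape bbbbaaba.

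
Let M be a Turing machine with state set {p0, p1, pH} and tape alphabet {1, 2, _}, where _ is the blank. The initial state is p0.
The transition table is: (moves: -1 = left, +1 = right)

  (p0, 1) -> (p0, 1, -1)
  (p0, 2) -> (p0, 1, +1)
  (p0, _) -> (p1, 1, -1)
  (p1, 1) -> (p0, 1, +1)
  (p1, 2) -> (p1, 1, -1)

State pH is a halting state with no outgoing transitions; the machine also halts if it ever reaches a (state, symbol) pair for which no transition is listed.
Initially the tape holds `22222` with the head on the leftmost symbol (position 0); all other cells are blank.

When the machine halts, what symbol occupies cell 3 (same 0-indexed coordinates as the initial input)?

1

p0 | __[2]2222_   read 2 → write 1, move +1, go to p0
p0 | __1[2]222_   read 2 → write 1, move +1, go to p0
p0 | __11[2]22_   read 2 → write 1, move +1, go to p0
p0 | __111[2]2_   read 2 → write 1, move +1, go to p0
p0 | __1111[2]_   read 2 → write 1, move +1, go to p0
p0 | __11111[_]   read _ → write 1, move -1, go to p1
p1 | __1111[1]1   read 1 → write 1, move +1, go to p0
p0 | __11111[1]   read 1 → write 1, move -1, go to p0
p0 | __1111[1]1   read 1 → write 1, move -1, go to p0
p0 | __111[1]11   read 1 → write 1, move -1, go to p0
p0 | __11[1]111   read 1 → write 1, move -1, go to p0
p0 | __1[1]1111   read 1 → write 1, move -1, go to p0
p0 | __[1]11111   read 1 → write 1, move -1, go to p0
p0 | _[_]111111   read _ → write 1, move -1, go to p1
p1 | [_]1111111
Cell 3 holds 1 when M halts.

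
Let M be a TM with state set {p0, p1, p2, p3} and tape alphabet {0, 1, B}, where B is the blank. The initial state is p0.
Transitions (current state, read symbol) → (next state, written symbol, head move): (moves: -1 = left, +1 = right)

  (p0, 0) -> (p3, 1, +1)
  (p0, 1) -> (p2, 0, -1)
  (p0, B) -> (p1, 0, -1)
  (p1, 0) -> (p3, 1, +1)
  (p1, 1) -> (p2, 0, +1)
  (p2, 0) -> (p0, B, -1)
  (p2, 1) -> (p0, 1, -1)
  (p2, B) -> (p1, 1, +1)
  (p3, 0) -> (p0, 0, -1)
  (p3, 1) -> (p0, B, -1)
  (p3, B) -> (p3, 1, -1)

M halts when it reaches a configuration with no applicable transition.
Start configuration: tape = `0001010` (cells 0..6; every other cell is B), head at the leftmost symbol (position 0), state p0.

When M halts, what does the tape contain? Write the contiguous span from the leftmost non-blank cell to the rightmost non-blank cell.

010001010

p0 | BBB[0]001010   read 0 → write 1, move +1, go to p3
p3 | BBB1[0]01010   read 0 → write 0, move -1, go to p0
p0 | BBB[1]001010   read 1 → write 0, move -1, go to p2
p2 | BB[B]0001010   read B → write 1, move +1, go to p1
p1 | BB1[0]001010   read 0 → write 1, move +1, go to p3
p3 | BB11[0]01010   read 0 → write 0, move -1, go to p0
p0 | BB1[1]001010   read 1 → write 0, move -1, go to p2
p2 | BB[1]0001010   read 1 → write 1, move -1, go to p0
p0 | B[B]10001010   read B → write 0, move -1, go to p1
p1 | [B]010001010
The non-blank tape span at halt is 010001010.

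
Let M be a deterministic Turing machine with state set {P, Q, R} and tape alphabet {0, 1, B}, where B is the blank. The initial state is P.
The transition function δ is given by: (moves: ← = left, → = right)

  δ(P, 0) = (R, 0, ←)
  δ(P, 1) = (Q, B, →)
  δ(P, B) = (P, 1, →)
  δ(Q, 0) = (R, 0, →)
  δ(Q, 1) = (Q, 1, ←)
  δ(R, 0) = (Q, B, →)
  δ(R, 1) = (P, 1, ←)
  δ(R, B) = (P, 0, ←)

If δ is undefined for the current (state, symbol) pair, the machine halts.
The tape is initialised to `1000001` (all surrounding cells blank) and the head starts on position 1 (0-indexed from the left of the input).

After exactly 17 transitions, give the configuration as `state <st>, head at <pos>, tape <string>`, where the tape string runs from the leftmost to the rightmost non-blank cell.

state Q, head at 0, tape 0000001

P | B1[0]00001   read 0 → write 0, move ←, go to R
R | B[1]000001   read 1 → write 1, move ←, go to P
P | [B]1000001   read B → write 1, move →, go to P
P | 1[1]000001   read 1 → write B, move →, go to Q
Q | 1B[0]00001   read 0 → write 0, move →, go to R
R | 1B0[0]0001   read 0 → write B, move →, go to Q
Q | 1B0B[0]001   read 0 → write 0, move →, go to R
R | 1B0B0[0]01   read 0 → write B, move →, go to Q
Q | 1B0B0B[0]1   read 0 → write 0, move →, go to R
R | 1B0B0B0[1]   read 1 → write 1, move ←, go to P
P | 1B0B0B[0]1   read 0 → write 0, move ←, go to R
R | 1B0B0[B]01   read B → write 0, move ←, go to P
P | 1B0B[0]001   read 0 → write 0, move ←, go to R
R | 1B0[B]0001   read B → write 0, move ←, go to P
P | 1B[0]00001   read 0 → write 0, move ←, go to R
R | 1[B]000001   read B → write 0, move ←, go to P
P | [1]0000001   read 1 → write B, move →, go to Q
Q | B[0]000001
After 17 steps: state Q, head at 0, tape 0000001.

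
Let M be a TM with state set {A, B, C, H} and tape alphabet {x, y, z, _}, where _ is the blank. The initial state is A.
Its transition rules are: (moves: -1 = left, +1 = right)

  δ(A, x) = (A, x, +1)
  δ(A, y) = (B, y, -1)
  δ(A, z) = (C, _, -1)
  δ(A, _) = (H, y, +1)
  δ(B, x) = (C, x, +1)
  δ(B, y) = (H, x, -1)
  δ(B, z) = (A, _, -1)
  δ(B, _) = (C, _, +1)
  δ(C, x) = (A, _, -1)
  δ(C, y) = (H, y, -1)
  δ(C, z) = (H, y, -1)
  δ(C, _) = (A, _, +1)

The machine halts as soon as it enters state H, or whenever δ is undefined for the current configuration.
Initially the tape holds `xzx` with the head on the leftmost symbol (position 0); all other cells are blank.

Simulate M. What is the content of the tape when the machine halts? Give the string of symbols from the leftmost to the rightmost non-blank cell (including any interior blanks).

y__x

state=A head=0 tape=_[x]zx   (A,x)→(A,x,+1)
state=A head=1 tape=_x[z]x   (A,z)→(C,_,-1)
state=C head=0 tape=_[x]_x   (C,x)→(A,_,-1)
state=A head=-1 tape=[_]__x   (A,_)→(H,y,+1)
state=H head=0 tape=y[_]_x
The non-blank tape span at halt is y__x.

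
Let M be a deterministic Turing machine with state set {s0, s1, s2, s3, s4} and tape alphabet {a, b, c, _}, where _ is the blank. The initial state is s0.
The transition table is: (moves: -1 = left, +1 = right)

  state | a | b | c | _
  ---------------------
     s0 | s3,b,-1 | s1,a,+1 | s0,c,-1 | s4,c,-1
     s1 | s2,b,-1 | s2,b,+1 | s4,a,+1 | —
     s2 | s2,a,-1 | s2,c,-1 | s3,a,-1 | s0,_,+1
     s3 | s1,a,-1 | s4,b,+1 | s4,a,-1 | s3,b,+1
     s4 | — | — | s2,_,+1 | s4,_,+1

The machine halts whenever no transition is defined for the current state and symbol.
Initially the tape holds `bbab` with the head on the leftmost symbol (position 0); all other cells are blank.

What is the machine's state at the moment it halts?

s4

state=s0 head=0 tape=_[b]bab   (s0,b)→(s1,a,+1)
state=s1 head=1 tape=_a[b]ab   (s1,b)→(s2,b,+1)
state=s2 head=2 tape=_ab[a]b   (s2,a)→(s2,a,-1)
state=s2 head=1 tape=_a[b]ab   (s2,b)→(s2,c,-1)
state=s2 head=0 tape=_[a]cab   (s2,a)→(s2,a,-1)
state=s2 head=-1 tape=[_]acab   (s2,_)→(s0,_,+1)
state=s0 head=0 tape=_[a]cab   (s0,a)→(s3,b,-1)
state=s3 head=-1 tape=[_]bcab   (s3,_)→(s3,b,+1)
state=s3 head=0 tape=b[b]cab   (s3,b)→(s4,b,+1)
state=s4 head=1 tape=bb[c]ab   (s4,c)→(s2,_,+1)
state=s2 head=2 tape=bb_[a]b   (s2,a)→(s2,a,-1)
state=s2 head=1 tape=bb[_]ab   (s2,_)→(s0,_,+1)
state=s0 head=2 tape=bb_[a]b   (s0,a)→(s3,b,-1)
state=s3 head=1 tape=bb[_]bb   (s3,_)→(s3,b,+1)
state=s3 head=2 tape=bbb[b]b   (s3,b)→(s4,b,+1)
state=s4 head=3 tape=bbbb[b]
No transition is defined for (s4, b); M halts in state s4.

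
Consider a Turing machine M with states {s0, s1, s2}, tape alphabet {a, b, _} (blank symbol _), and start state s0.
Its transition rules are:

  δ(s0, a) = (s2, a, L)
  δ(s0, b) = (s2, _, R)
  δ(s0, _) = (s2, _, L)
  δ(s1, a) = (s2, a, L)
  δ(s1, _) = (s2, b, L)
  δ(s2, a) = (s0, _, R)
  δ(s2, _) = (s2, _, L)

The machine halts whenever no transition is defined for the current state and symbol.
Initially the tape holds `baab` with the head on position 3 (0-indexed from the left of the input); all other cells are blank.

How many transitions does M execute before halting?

9

state=s0 head=3 tape=baa[b]_   (s0,b)→(s2,_,R)
state=s2 head=4 tape=baa_[_]   (s2,_)→(s2,_,L)
state=s2 head=3 tape=baa[_]_   (s2,_)→(s2,_,L)
state=s2 head=2 tape=ba[a]__   (s2,a)→(s0,_,R)
state=s0 head=3 tape=ba_[_]_   (s0,_)→(s2,_,L)
state=s2 head=2 tape=ba[_]__   (s2,_)→(s2,_,L)
state=s2 head=1 tape=b[a]___   (s2,a)→(s0,_,R)
state=s0 head=2 tape=b_[_]__   (s0,_)→(s2,_,L)
state=s2 head=1 tape=b[_]___   (s2,_)→(s2,_,L)
state=s2 head=0 tape=[b]____
M halts after 9 transitions.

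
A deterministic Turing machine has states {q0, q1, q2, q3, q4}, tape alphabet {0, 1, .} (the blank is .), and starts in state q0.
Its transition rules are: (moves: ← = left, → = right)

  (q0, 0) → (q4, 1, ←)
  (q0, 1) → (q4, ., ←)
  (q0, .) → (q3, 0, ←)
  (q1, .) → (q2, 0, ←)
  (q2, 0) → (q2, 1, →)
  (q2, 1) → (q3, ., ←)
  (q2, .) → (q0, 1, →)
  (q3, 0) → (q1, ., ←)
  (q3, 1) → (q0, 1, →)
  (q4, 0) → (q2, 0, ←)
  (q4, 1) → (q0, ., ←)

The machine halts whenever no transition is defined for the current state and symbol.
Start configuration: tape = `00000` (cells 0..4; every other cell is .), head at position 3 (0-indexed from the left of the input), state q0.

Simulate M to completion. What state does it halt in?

q3

state=q0 head=3 tape=...000[0]0   (q0,0)→(q4,1,←)
state=q4 head=2 tape=...00[0]10   (q4,0)→(q2,0,←)
state=q2 head=1 tape=...0[0]010   (q2,0)→(q2,1,→)
state=q2 head=2 tape=...01[0]10   (q2,0)→(q2,1,→)
state=q2 head=3 tape=...011[1]0   (q2,1)→(q3,.,←)
state=q3 head=2 tape=...01[1].0   (q3,1)→(q0,1,→)
state=q0 head=3 tape=...011[.]0   (q0,.)→(q3,0,←)
state=q3 head=2 tape=...01[1]00   (q3,1)→(q0,1,→)
state=q0 head=3 tape=...011[0]0   (q0,0)→(q4,1,←)
state=q4 head=2 tape=...01[1]10   (q4,1)→(q0,.,←)
state=q0 head=1 tape=...0[1].10   (q0,1)→(q4,.,←)
state=q4 head=0 tape=...[0]..10   (q4,0)→(q2,0,←)
state=q2 head=-1 tape=..[.]0..10   (q2,.)→(q0,1,→)
state=q0 head=0 tape=..1[0]..10   (q0,0)→(q4,1,←)
state=q4 head=-1 tape=..[1]1..10   (q4,1)→(q0,.,←)
state=q0 head=-2 tape=.[.].1..10   (q0,.)→(q3,0,←)
state=q3 head=-3 tape=[.]0.1..10
No transition is defined for (q3, .); M halts in state q3.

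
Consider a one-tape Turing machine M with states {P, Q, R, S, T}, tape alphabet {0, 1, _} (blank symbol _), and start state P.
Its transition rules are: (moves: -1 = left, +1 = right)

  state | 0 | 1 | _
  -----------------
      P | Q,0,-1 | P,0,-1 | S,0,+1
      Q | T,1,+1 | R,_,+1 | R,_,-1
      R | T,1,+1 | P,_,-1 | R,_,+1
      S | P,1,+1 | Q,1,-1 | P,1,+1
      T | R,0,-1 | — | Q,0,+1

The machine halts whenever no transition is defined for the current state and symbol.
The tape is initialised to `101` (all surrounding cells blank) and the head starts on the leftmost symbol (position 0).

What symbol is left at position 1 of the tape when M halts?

1

P | _[1]01   read 1 → write 0, move -1, go to P
P | [_]001   read _ → write 0, move +1, go to S
S | 0[0]01   read 0 → write 1, move +1, go to P
P | 01[0]1   read 0 → write 0, move -1, go to Q
Q | 0[1]01   read 1 → write _, move +1, go to R
R | 0_[0]1   read 0 → write 1, move +1, go to T
T | 0_1[1]
Cell 1 holds 1 when M halts.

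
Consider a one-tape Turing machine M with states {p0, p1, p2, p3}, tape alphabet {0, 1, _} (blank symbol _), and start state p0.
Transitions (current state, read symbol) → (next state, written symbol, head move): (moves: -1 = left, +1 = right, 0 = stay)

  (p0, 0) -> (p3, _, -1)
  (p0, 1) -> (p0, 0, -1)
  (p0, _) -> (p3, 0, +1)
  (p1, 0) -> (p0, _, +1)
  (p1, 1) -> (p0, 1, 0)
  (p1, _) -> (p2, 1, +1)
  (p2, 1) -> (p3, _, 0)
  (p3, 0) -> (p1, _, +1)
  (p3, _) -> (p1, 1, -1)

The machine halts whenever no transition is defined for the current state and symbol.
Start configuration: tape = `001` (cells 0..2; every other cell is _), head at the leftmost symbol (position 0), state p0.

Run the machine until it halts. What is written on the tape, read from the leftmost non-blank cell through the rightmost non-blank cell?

p0 | ___[0]01   read 0 → write _, move -1, go to p3
p3 | __[_]_01   read _ → write 1, move -1, go to p1
p1 | _[_]1_01   read _ → write 1, move +1, go to p2
p2 | _1[1]_01   read 1 → write _, move 0, go to p3
p3 | _1[_]_01   read _ → write 1, move -1, go to p1
p1 | _[1]1_01   read 1 → write 1, move 0, go to p0
p0 | _[1]1_01   read 1 → write 0, move -1, go to p0
p0 | [_]01_01   read _ → write 0, move +1, go to p3
p3 | 0[0]1_01   read 0 → write _, move +1, go to p1
p1 | 0_[1]_01   read 1 → write 1, move 0, go to p0
p0 | 0_[1]_01   read 1 → write 0, move -1, go to p0
p0 | 0[_]0_01   read _ → write 0, move +1, go to p3
p3 | 00[0]_01   read 0 → write _, move +1, go to p1
p1 | 00_[_]01   read _ → write 1, move +1, go to p2
p2 | 00_1[0]1
The non-blank tape span at halt is 00_101.

00_101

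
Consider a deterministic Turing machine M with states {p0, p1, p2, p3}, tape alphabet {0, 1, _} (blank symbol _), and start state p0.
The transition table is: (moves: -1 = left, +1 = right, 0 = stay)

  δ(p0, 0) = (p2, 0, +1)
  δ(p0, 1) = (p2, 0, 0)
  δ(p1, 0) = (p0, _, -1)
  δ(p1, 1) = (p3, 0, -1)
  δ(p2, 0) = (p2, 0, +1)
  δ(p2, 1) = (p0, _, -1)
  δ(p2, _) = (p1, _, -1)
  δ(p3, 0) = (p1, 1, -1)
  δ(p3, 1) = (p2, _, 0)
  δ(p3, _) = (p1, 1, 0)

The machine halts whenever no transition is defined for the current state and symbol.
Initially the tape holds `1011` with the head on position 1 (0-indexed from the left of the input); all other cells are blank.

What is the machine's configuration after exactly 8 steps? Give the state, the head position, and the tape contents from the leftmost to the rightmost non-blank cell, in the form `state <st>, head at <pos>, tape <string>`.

state=p0 head=1 tape=1[0]11   (p0,0)→(p2,0,+1)
state=p2 head=2 tape=10[1]1   (p2,1)→(p0,_,-1)
state=p0 head=1 tape=1[0]_1   (p0,0)→(p2,0,+1)
state=p2 head=2 tape=10[_]1   (p2,_)→(p1,_,-1)
state=p1 head=1 tape=1[0]_1   (p1,0)→(p0,_,-1)
state=p0 head=0 tape=[1]__1   (p0,1)→(p2,0,0)
state=p2 head=0 tape=[0]__1   (p2,0)→(p2,0,+1)
state=p2 head=1 tape=0[_]_1   (p2,_)→(p1,_,-1)
state=p1 head=0 tape=[0]__1
After 8 steps: state p1, head at 0, tape 0__1.

state p1, head at 0, tape 0__1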